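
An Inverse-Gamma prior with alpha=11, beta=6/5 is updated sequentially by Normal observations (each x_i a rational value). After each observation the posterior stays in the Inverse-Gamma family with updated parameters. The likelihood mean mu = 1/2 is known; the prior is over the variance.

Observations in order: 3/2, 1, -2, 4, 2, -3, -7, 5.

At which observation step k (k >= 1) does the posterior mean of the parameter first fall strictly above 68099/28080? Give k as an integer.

obs 1: x=3/2 → posterior Inverse-Gamma(23/2, 17/10)
obs 2: x=1 → posterior Inverse-Gamma(12, 73/40)
obs 3: x=-2 → posterior Inverse-Gamma(25/2, 99/20)
obs 4: x=4 → posterior Inverse-Gamma(13, 443/40)
obs 5: x=2 → posterior Inverse-Gamma(27/2, 61/5)
obs 6: x=-3 → posterior Inverse-Gamma(14, 733/40)
obs 7: x=-7 → posterior Inverse-Gamma(29/2, 929/20)
obs 8: x=5 → posterior Inverse-Gamma(15, 2263/40)

k = 7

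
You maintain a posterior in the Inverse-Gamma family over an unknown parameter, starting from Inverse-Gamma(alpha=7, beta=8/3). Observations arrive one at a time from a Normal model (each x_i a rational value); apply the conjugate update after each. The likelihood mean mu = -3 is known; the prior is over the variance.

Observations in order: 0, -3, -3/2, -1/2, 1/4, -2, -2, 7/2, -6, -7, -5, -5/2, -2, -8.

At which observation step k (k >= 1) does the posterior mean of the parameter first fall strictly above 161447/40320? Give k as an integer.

k = 9

obs 1: x=0 → posterior Inverse-Gamma(15/2, 43/6)
obs 2: x=-3 → posterior Inverse-Gamma(8, 43/6)
obs 3: x=-3/2 → posterior Inverse-Gamma(17/2, 199/24)
obs 4: x=-1/2 → posterior Inverse-Gamma(9, 137/12)
obs 5: x=1/4 → posterior Inverse-Gamma(19/2, 1603/96)
obs 6: x=-2 → posterior Inverse-Gamma(10, 1651/96)
obs 7: x=-2 → posterior Inverse-Gamma(21/2, 1699/96)
obs 8: x=7/2 → posterior Inverse-Gamma(11, 3727/96)
obs 9: x=-6 → posterior Inverse-Gamma(23/2, 4159/96)
obs 10: x=-7 → posterior Inverse-Gamma(12, 4927/96)
obs 11: x=-5 → posterior Inverse-Gamma(25/2, 5119/96)
obs 12: x=-5/2 → posterior Inverse-Gamma(13, 5131/96)
obs 13: x=-2 → posterior Inverse-Gamma(27/2, 5179/96)
obs 14: x=-8 → posterior Inverse-Gamma(14, 6379/96)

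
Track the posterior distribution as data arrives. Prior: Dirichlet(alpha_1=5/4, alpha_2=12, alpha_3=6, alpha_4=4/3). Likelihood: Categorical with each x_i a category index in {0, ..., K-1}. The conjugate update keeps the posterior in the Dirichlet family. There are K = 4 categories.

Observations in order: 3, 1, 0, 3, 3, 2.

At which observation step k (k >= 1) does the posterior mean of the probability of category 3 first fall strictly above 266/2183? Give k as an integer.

k = 4

obs 1: x=3 → posterior Dirichlet(5/4, 12, 6, 7/3)
obs 2: x=1 → posterior Dirichlet(5/4, 13, 6, 7/3)
obs 3: x=0 → posterior Dirichlet(9/4, 13, 6, 7/3)
obs 4: x=3 → posterior Dirichlet(9/4, 13, 6, 10/3)
obs 5: x=3 → posterior Dirichlet(9/4, 13, 6, 13/3)
obs 6: x=2 → posterior Dirichlet(9/4, 13, 7, 13/3)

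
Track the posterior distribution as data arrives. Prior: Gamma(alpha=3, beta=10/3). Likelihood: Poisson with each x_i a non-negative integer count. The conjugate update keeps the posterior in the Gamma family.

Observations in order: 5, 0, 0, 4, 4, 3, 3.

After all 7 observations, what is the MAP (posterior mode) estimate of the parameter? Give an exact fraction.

obs 1: x=5 → posterior Gamma(8, 13/3)
obs 2: x=0 → posterior Gamma(8, 16/3)
obs 3: x=0 → posterior Gamma(8, 19/3)
obs 4: x=4 → posterior Gamma(12, 22/3)
obs 5: x=4 → posterior Gamma(16, 25/3)
obs 6: x=3 → posterior Gamma(19, 28/3)
obs 7: x=3 → posterior Gamma(22, 31/3)

63/31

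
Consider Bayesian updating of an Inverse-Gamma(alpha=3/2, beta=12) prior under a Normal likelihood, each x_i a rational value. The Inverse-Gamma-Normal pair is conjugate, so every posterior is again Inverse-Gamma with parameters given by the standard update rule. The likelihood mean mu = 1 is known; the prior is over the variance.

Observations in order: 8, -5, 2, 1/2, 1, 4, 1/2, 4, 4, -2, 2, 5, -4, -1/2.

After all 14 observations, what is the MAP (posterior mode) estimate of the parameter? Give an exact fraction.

763/76

obs 1: x=8 → posterior Inverse-Gamma(2, 73/2)
obs 2: x=-5 → posterior Inverse-Gamma(5/2, 109/2)
obs 3: x=2 → posterior Inverse-Gamma(3, 55)
obs 4: x=1/2 → posterior Inverse-Gamma(7/2, 441/8)
obs 5: x=1 → posterior Inverse-Gamma(4, 441/8)
obs 6: x=4 → posterior Inverse-Gamma(9/2, 477/8)
obs 7: x=1/2 → posterior Inverse-Gamma(5, 239/4)
obs 8: x=4 → posterior Inverse-Gamma(11/2, 257/4)
obs 9: x=4 → posterior Inverse-Gamma(6, 275/4)
obs 10: x=-2 → posterior Inverse-Gamma(13/2, 293/4)
obs 11: x=2 → posterior Inverse-Gamma(7, 295/4)
obs 12: x=5 → posterior Inverse-Gamma(15/2, 327/4)
obs 13: x=-4 → posterior Inverse-Gamma(8, 377/4)
obs 14: x=-1/2 → posterior Inverse-Gamma(17/2, 763/8)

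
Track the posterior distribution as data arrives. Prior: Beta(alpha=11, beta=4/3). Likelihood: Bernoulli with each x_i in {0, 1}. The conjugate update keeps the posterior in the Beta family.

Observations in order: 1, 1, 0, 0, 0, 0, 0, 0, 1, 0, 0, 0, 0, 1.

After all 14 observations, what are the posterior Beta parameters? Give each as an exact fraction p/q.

obs 1: x=1 → posterior Beta(12, 4/3)
obs 2: x=1 → posterior Beta(13, 4/3)
obs 3: x=0 → posterior Beta(13, 7/3)
obs 4: x=0 → posterior Beta(13, 10/3)
obs 5: x=0 → posterior Beta(13, 13/3)
obs 6: x=0 → posterior Beta(13, 16/3)
obs 7: x=0 → posterior Beta(13, 19/3)
obs 8: x=0 → posterior Beta(13, 22/3)
obs 9: x=1 → posterior Beta(14, 22/3)
obs 10: x=0 → posterior Beta(14, 25/3)
obs 11: x=0 → posterior Beta(14, 28/3)
obs 12: x=0 → posterior Beta(14, 31/3)
obs 13: x=0 → posterior Beta(14, 34/3)
obs 14: x=1 → posterior Beta(15, 34/3)

alpha=15, beta=34/3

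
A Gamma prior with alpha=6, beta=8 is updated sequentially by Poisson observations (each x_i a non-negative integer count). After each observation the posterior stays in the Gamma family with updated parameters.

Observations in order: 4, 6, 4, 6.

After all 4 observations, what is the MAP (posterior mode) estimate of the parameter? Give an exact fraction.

25/12

obs 1: x=4 → posterior Gamma(10, 9)
obs 2: x=6 → posterior Gamma(16, 10)
obs 3: x=4 → posterior Gamma(20, 11)
obs 4: x=6 → posterior Gamma(26, 12)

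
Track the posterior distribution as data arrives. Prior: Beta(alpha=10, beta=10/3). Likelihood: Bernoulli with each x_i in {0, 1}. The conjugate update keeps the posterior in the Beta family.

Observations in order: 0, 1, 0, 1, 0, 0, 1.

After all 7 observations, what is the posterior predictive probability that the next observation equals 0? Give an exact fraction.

22/61

obs 1: x=0 → posterior Beta(10, 13/3)
obs 2: x=1 → posterior Beta(11, 13/3)
obs 3: x=0 → posterior Beta(11, 16/3)
obs 4: x=1 → posterior Beta(12, 16/3)
obs 5: x=0 → posterior Beta(12, 19/3)
obs 6: x=0 → posterior Beta(12, 22/3)
obs 7: x=1 → posterior Beta(13, 22/3)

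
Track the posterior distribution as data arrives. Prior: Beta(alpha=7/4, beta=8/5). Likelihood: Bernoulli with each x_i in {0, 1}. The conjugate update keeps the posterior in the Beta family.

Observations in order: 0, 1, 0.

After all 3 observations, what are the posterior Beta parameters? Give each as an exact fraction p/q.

alpha=11/4, beta=18/5

obs 1: x=0 → posterior Beta(7/4, 13/5)
obs 2: x=1 → posterior Beta(11/4, 13/5)
obs 3: x=0 → posterior Beta(11/4, 18/5)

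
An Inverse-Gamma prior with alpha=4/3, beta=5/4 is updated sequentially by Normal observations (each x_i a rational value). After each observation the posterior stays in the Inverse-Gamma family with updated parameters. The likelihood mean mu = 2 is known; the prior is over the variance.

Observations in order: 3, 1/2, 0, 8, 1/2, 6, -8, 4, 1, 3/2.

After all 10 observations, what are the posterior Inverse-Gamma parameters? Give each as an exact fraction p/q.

alpha=19/3, beta=677/8

obs 1: x=3 → posterior Inverse-Gamma(11/6, 7/4)
obs 2: x=1/2 → posterior Inverse-Gamma(7/3, 23/8)
obs 3: x=0 → posterior Inverse-Gamma(17/6, 39/8)
obs 4: x=8 → posterior Inverse-Gamma(10/3, 183/8)
obs 5: x=1/2 → posterior Inverse-Gamma(23/6, 24)
obs 6: x=6 → posterior Inverse-Gamma(13/3, 32)
obs 7: x=-8 → posterior Inverse-Gamma(29/6, 82)
obs 8: x=4 → posterior Inverse-Gamma(16/3, 84)
obs 9: x=1 → posterior Inverse-Gamma(35/6, 169/2)
obs 10: x=3/2 → posterior Inverse-Gamma(19/3, 677/8)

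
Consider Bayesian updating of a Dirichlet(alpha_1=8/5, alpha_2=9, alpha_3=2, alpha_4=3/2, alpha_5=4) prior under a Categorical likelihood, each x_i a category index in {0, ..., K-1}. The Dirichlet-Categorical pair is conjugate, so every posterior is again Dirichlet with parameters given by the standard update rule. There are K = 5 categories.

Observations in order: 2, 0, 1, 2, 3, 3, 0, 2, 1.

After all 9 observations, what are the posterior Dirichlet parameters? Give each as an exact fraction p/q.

alpha_1=18/5, alpha_2=11, alpha_3=5, alpha_4=7/2, alpha_5=4

obs 1: x=2 → posterior Dirichlet(8/5, 9, 3, 3/2, 4)
obs 2: x=0 → posterior Dirichlet(13/5, 9, 3, 3/2, 4)
obs 3: x=1 → posterior Dirichlet(13/5, 10, 3, 3/2, 4)
obs 4: x=2 → posterior Dirichlet(13/5, 10, 4, 3/2, 4)
obs 5: x=3 → posterior Dirichlet(13/5, 10, 4, 5/2, 4)
obs 6: x=3 → posterior Dirichlet(13/5, 10, 4, 7/2, 4)
obs 7: x=0 → posterior Dirichlet(18/5, 10, 4, 7/2, 4)
obs 8: x=2 → posterior Dirichlet(18/5, 10, 5, 7/2, 4)
obs 9: x=1 → posterior Dirichlet(18/5, 11, 5, 7/2, 4)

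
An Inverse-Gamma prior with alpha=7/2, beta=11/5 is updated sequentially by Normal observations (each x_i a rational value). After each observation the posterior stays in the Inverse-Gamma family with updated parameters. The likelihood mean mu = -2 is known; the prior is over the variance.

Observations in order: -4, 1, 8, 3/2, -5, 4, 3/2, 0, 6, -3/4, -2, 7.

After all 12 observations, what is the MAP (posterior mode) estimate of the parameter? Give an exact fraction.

obs 1: x=-4 → posterior Inverse-Gamma(4, 21/5)
obs 2: x=1 → posterior Inverse-Gamma(9/2, 87/10)
obs 3: x=8 → posterior Inverse-Gamma(5, 587/10)
obs 4: x=3/2 → posterior Inverse-Gamma(11/2, 2593/40)
obs 5: x=-5 → posterior Inverse-Gamma(6, 2773/40)
obs 6: x=4 → posterior Inverse-Gamma(13/2, 3493/40)
obs 7: x=3/2 → posterior Inverse-Gamma(7, 1869/20)
obs 8: x=0 → posterior Inverse-Gamma(15/2, 1909/20)
obs 9: x=6 → posterior Inverse-Gamma(8, 2549/20)
obs 10: x=-3/4 → posterior Inverse-Gamma(17/2, 20517/160)
obs 11: x=-2 → posterior Inverse-Gamma(9, 20517/160)
obs 12: x=7 → posterior Inverse-Gamma(19/2, 26997/160)

8999/560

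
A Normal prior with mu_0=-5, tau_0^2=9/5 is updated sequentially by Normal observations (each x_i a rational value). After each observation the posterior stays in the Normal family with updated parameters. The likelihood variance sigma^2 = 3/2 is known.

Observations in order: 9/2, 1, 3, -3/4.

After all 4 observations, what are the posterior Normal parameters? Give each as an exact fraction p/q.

obs 1: x=9/2 → posterior Normal(2/11, 9/11)
obs 2: x=1 → posterior Normal(8/17, 9/17)
obs 3: x=3 → posterior Normal(26/23, 9/23)
obs 4: x=-3/4 → posterior Normal(43/58, 9/29)

mu_0=43/58, tau_0^2=9/29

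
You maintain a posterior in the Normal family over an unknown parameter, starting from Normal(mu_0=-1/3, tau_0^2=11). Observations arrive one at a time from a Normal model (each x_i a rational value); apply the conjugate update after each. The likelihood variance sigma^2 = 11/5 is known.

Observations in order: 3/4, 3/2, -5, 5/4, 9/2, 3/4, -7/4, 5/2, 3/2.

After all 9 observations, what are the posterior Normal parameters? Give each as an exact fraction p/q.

obs 1: x=3/4 → posterior Normal(41/72, 11/6)
obs 2: x=3/2 → posterior Normal(131/132, 1)
obs 3: x=-5 → posterior Normal(-169/192, 11/16)
obs 4: x=5/4 → posterior Normal(-47/126, 11/21)
obs 5: x=9/2 → posterior Normal(22/39, 11/26)
obs 6: x=3/4 → posterior Normal(221/372, 11/31)
obs 7: x=-7/4 → posterior Normal(29/108, 11/36)
obs 8: x=5/2 → posterior Normal(133/246, 11/41)
obs 9: x=3/2 → posterior Normal(89/138, 11/46)

mu_0=89/138, tau_0^2=11/46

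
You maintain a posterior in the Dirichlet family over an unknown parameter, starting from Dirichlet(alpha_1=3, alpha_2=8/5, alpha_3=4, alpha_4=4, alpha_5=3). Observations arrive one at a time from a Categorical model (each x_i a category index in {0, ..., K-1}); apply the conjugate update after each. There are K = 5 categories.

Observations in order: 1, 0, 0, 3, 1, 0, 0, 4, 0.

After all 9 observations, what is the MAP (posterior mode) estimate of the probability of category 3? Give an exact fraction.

10/49

obs 1: x=1 → posterior Dirichlet(3, 13/5, 4, 4, 3)
obs 2: x=0 → posterior Dirichlet(4, 13/5, 4, 4, 3)
obs 3: x=0 → posterior Dirichlet(5, 13/5, 4, 4, 3)
obs 4: x=3 → posterior Dirichlet(5, 13/5, 4, 5, 3)
obs 5: x=1 → posterior Dirichlet(5, 18/5, 4, 5, 3)
obs 6: x=0 → posterior Dirichlet(6, 18/5, 4, 5, 3)
obs 7: x=0 → posterior Dirichlet(7, 18/5, 4, 5, 3)
obs 8: x=4 → posterior Dirichlet(7, 18/5, 4, 5, 4)
obs 9: x=0 → posterior Dirichlet(8, 18/5, 4, 5, 4)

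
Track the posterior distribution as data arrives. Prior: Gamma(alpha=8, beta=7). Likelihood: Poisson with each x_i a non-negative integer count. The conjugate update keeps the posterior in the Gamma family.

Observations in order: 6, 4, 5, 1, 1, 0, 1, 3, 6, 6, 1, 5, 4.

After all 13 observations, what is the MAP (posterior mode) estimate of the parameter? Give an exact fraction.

obs 1: x=6 → posterior Gamma(14, 8)
obs 2: x=4 → posterior Gamma(18, 9)
obs 3: x=5 → posterior Gamma(23, 10)
obs 4: x=1 → posterior Gamma(24, 11)
obs 5: x=1 → posterior Gamma(25, 12)
obs 6: x=0 → posterior Gamma(25, 13)
obs 7: x=1 → posterior Gamma(26, 14)
obs 8: x=3 → posterior Gamma(29, 15)
obs 9: x=6 → posterior Gamma(35, 16)
obs 10: x=6 → posterior Gamma(41, 17)
obs 11: x=1 → posterior Gamma(42, 18)
obs 12: x=5 → posterior Gamma(47, 19)
obs 13: x=4 → posterior Gamma(51, 20)

5/2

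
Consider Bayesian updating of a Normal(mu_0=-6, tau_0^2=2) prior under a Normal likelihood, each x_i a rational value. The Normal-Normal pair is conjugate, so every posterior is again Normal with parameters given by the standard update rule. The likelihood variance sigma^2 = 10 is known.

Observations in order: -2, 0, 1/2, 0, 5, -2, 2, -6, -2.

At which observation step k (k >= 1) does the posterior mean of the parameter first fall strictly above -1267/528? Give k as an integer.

k = 7

obs 1: x=-2 → posterior Normal(-16/3, 5/3)
obs 2: x=0 → posterior Normal(-32/7, 10/7)
obs 3: x=1/2 → posterior Normal(-63/16, 5/4)
obs 4: x=0 → posterior Normal(-7/2, 10/9)
obs 5: x=5 → posterior Normal(-53/20, 1)
obs 6: x=-2 → posterior Normal(-57/22, 10/11)
obs 7: x=2 → posterior Normal(-53/24, 5/6)
obs 8: x=-6 → posterior Normal(-5/2, 10/13)
obs 9: x=-2 → posterior Normal(-69/28, 5/7)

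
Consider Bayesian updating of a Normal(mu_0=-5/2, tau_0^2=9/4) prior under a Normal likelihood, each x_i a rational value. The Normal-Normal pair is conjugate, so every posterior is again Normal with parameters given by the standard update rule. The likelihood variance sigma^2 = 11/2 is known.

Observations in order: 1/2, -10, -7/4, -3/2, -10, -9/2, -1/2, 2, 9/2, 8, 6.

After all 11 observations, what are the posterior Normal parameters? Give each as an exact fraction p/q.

obs 1: x=1/2 → posterior Normal(-101/62, 99/62)
obs 2: x=-10 → posterior Normal(-281/80, 99/80)
obs 3: x=-7/4 → posterior Normal(-625/196, 99/98)
obs 4: x=-3/2 → posterior Normal(-679/232, 99/116)
obs 5: x=-10 → posterior Normal(-1039/268, 99/134)
obs 6: x=-9/2 → posterior Normal(-1201/304, 99/152)
obs 7: x=-1/2 → posterior Normal(-1219/340, 99/170)
obs 8: x=2 → posterior Normal(-1147/376, 99/188)
obs 9: x=9/2 → posterior Normal(-985/412, 99/206)
obs 10: x=8 → posterior Normal(-697/448, 99/224)
obs 11: x=6 → posterior Normal(-481/484, 9/22)

mu_0=-481/484, tau_0^2=9/22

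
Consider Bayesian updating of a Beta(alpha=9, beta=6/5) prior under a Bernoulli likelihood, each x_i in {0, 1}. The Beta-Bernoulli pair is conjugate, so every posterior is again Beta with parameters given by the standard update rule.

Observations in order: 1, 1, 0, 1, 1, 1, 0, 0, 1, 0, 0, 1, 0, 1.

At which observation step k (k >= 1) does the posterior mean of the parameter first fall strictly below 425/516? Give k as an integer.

k = 7

obs 1: x=1 → posterior Beta(10, 6/5)
obs 2: x=1 → posterior Beta(11, 6/5)
obs 3: x=0 → posterior Beta(11, 11/5)
obs 4: x=1 → posterior Beta(12, 11/5)
obs 5: x=1 → posterior Beta(13, 11/5)
obs 6: x=1 → posterior Beta(14, 11/5)
obs 7: x=0 → posterior Beta(14, 16/5)
obs 8: x=0 → posterior Beta(14, 21/5)
obs 9: x=1 → posterior Beta(15, 21/5)
obs 10: x=0 → posterior Beta(15, 26/5)
obs 11: x=0 → posterior Beta(15, 31/5)
obs 12: x=1 → posterior Beta(16, 31/5)
obs 13: x=0 → posterior Beta(16, 36/5)
obs 14: x=1 → posterior Beta(17, 36/5)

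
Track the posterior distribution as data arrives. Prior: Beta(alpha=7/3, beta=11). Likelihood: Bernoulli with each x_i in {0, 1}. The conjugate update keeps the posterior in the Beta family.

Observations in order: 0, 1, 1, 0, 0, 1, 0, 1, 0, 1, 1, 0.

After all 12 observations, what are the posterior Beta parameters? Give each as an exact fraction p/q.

obs 1: x=0 → posterior Beta(7/3, 12)
obs 2: x=1 → posterior Beta(10/3, 12)
obs 3: x=1 → posterior Beta(13/3, 12)
obs 4: x=0 → posterior Beta(13/3, 13)
obs 5: x=0 → posterior Beta(13/3, 14)
obs 6: x=1 → posterior Beta(16/3, 14)
obs 7: x=0 → posterior Beta(16/3, 15)
obs 8: x=1 → posterior Beta(19/3, 15)
obs 9: x=0 → posterior Beta(19/3, 16)
obs 10: x=1 → posterior Beta(22/3, 16)
obs 11: x=1 → posterior Beta(25/3, 16)
obs 12: x=0 → posterior Beta(25/3, 17)

alpha=25/3, beta=17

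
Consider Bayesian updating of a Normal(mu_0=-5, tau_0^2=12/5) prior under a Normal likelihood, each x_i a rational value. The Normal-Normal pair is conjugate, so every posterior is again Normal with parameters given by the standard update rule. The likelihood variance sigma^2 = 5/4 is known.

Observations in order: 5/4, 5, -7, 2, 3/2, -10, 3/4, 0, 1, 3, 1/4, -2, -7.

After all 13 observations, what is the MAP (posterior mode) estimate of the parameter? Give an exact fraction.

obs 1: x=5/4 → posterior Normal(-65/73, 60/73)
obs 2: x=5 → posterior Normal(175/121, 60/121)
obs 3: x=-7 → posterior Normal(-161/169, 60/169)
obs 4: x=2 → posterior Normal(-65/217, 60/217)
obs 5: x=3/2 → posterior Normal(7/265, 12/53)
obs 6: x=-10 → posterior Normal(-473/313, 60/313)
obs 7: x=3/4 → posterior Normal(-23/19, 60/361)
obs 8: x=0 → posterior Normal(-437/409, 60/409)
obs 9: x=1 → posterior Normal(-389/457, 60/457)
obs 10: x=3 → posterior Normal(-49/101, 12/101)
obs 11: x=1/4 → posterior Normal(-233/553, 60/553)
obs 12: x=-2 → posterior Normal(-329/601, 60/601)
obs 13: x=-7 → posterior Normal(-665/649, 60/649)

-665/649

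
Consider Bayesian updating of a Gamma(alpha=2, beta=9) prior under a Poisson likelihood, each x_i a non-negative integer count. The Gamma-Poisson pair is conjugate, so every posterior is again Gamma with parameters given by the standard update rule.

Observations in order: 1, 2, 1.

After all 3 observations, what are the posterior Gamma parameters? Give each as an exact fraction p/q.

obs 1: x=1 → posterior Gamma(3, 10)
obs 2: x=2 → posterior Gamma(5, 11)
obs 3: x=1 → posterior Gamma(6, 12)

alpha=6, beta=12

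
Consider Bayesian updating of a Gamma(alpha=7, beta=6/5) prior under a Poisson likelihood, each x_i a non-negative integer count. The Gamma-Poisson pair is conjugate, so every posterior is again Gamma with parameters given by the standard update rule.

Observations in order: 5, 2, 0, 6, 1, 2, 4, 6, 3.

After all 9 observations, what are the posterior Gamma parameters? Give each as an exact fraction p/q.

obs 1: x=5 → posterior Gamma(12, 11/5)
obs 2: x=2 → posterior Gamma(14, 16/5)
obs 3: x=0 → posterior Gamma(14, 21/5)
obs 4: x=6 → posterior Gamma(20, 26/5)
obs 5: x=1 → posterior Gamma(21, 31/5)
obs 6: x=2 → posterior Gamma(23, 36/5)
obs 7: x=4 → posterior Gamma(27, 41/5)
obs 8: x=6 → posterior Gamma(33, 46/5)
obs 9: x=3 → posterior Gamma(36, 51/5)

alpha=36, beta=51/5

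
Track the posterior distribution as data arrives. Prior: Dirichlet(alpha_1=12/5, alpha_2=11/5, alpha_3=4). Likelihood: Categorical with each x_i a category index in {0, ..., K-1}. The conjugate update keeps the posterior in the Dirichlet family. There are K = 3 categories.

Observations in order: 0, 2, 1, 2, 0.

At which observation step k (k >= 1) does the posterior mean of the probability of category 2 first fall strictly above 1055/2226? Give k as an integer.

obs 1: x=0 → posterior Dirichlet(17/5, 11/5, 4)
obs 2: x=2 → posterior Dirichlet(17/5, 11/5, 5)
obs 3: x=1 → posterior Dirichlet(17/5, 16/5, 5)
obs 4: x=2 → posterior Dirichlet(17/5, 16/5, 6)
obs 5: x=0 → posterior Dirichlet(22/5, 16/5, 6)

k = 4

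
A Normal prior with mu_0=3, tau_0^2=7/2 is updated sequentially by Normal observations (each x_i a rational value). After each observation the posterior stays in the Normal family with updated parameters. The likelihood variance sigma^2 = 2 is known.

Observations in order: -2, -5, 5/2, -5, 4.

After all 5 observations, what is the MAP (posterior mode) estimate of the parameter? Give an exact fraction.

obs 1: x=-2 → posterior Normal(-2/11, 14/11)
obs 2: x=-5 → posterior Normal(-37/18, 7/9)
obs 3: x=5/2 → posterior Normal(-39/50, 14/25)
obs 4: x=-5 → posterior Normal(-109/64, 7/16)
obs 5: x=4 → posterior Normal(-53/78, 14/39)

-53/78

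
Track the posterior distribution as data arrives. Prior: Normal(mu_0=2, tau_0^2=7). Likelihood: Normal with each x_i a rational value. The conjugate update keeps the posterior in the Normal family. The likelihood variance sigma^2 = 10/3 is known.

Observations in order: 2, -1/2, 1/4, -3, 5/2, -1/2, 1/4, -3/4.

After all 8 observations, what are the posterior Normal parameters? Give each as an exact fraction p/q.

obs 1: x=2 → posterior Normal(2, 70/31)
obs 2: x=-1/2 → posterior Normal(103/104, 35/26)
obs 3: x=1/4 → posterior Normal(227/292, 70/73)
obs 4: x=-3 → posterior Normal(-25/376, 35/47)
obs 5: x=5/2 → posterior Normal(37/92, 14/23)
obs 6: x=-1/2 → posterior Normal(143/544, 35/68)
obs 7: x=1/4 → posterior Normal(41/157, 70/157)
obs 8: x=-3/4 → posterior Normal(101/712, 35/89)

mu_0=101/712, tau_0^2=35/89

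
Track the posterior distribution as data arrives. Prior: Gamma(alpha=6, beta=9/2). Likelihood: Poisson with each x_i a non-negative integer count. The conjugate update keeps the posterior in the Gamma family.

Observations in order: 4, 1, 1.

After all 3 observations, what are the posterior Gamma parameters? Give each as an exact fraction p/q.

obs 1: x=4 → posterior Gamma(10, 11/2)
obs 2: x=1 → posterior Gamma(11, 13/2)
obs 3: x=1 → posterior Gamma(12, 15/2)

alpha=12, beta=15/2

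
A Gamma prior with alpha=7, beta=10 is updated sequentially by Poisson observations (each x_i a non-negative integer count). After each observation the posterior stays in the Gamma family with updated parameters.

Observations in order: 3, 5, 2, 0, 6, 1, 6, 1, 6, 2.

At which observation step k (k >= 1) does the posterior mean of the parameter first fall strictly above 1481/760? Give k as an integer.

obs 1: x=3 → posterior Gamma(10, 11)
obs 2: x=5 → posterior Gamma(15, 12)
obs 3: x=2 → posterior Gamma(17, 13)
obs 4: x=0 → posterior Gamma(17, 14)
obs 5: x=6 → posterior Gamma(23, 15)
obs 6: x=1 → posterior Gamma(24, 16)
obs 7: x=6 → posterior Gamma(30, 17)
obs 8: x=1 → posterior Gamma(31, 18)
obs 9: x=6 → posterior Gamma(37, 19)
obs 10: x=2 → posterior Gamma(39, 20)

k = 10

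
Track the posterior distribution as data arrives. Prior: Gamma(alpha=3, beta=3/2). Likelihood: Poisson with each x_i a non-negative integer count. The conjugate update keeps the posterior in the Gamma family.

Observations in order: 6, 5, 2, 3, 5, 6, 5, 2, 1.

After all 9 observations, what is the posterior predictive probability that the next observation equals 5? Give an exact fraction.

obs 1: x=6 → posterior Gamma(9, 5/2)
obs 2: x=5 → posterior Gamma(14, 7/2)
obs 3: x=2 → posterior Gamma(16, 9/2)
obs 4: x=3 → posterior Gamma(19, 11/2)
obs 5: x=5 → posterior Gamma(24, 13/2)
obs 6: x=6 → posterior Gamma(30, 15/2)
obs 7: x=5 → posterior Gamma(35, 17/2)
obs 8: x=2 → posterior Gamma(37, 19/2)
obs 9: x=1 → posterior Gamma(38, 21/2)

4777968412274239800717579480014872852408713396744178686336/35834136918934220777541995677272642015423987712183913488967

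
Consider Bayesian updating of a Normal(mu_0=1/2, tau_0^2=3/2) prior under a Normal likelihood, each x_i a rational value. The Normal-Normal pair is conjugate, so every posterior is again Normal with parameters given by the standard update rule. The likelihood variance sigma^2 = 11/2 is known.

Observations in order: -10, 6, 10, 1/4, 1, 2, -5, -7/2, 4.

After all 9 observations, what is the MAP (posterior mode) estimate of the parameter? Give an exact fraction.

79/152

obs 1: x=-10 → posterior Normal(-7/4, 33/28)
obs 2: x=6 → posterior Normal(-13/34, 33/34)
obs 3: x=10 → posterior Normal(47/40, 33/40)
obs 4: x=1/4 → posterior Normal(97/92, 33/46)
obs 5: x=1 → posterior Normal(109/104, 33/52)
obs 6: x=2 → posterior Normal(133/116, 33/58)
obs 7: x=-5 → posterior Normal(73/128, 33/64)
obs 8: x=-7/2 → posterior Normal(31/140, 33/70)
obs 9: x=4 → posterior Normal(79/152, 33/76)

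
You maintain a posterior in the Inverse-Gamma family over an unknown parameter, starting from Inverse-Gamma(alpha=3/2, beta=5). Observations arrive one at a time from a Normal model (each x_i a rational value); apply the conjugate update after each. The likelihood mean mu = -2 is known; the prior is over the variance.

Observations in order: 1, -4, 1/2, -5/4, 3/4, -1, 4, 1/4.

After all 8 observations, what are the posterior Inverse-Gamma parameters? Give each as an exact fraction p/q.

alpha=11/2, beta=1271/32

obs 1: x=1 → posterior Inverse-Gamma(2, 19/2)
obs 2: x=-4 → posterior Inverse-Gamma(5/2, 23/2)
obs 3: x=1/2 → posterior Inverse-Gamma(3, 117/8)
obs 4: x=-5/4 → posterior Inverse-Gamma(7/2, 477/32)
obs 5: x=3/4 → posterior Inverse-Gamma(4, 299/16)
obs 6: x=-1 → posterior Inverse-Gamma(9/2, 307/16)
obs 7: x=4 → posterior Inverse-Gamma(5, 595/16)
obs 8: x=1/4 → posterior Inverse-Gamma(11/2, 1271/32)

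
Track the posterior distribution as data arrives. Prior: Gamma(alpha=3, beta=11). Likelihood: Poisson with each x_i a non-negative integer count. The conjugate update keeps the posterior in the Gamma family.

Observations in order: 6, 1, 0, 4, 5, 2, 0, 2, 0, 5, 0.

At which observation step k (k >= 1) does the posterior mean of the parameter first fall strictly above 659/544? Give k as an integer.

k = 6

obs 1: x=6 → posterior Gamma(9, 12)
obs 2: x=1 → posterior Gamma(10, 13)
obs 3: x=0 → posterior Gamma(10, 14)
obs 4: x=4 → posterior Gamma(14, 15)
obs 5: x=5 → posterior Gamma(19, 16)
obs 6: x=2 → posterior Gamma(21, 17)
obs 7: x=0 → posterior Gamma(21, 18)
obs 8: x=2 → posterior Gamma(23, 19)
obs 9: x=0 → posterior Gamma(23, 20)
obs 10: x=5 → posterior Gamma(28, 21)
obs 11: x=0 → posterior Gamma(28, 22)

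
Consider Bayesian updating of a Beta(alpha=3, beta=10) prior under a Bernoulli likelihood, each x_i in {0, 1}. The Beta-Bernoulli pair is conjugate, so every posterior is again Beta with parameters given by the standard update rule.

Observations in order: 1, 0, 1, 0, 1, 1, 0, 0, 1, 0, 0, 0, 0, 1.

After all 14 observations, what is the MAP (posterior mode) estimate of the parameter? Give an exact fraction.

obs 1: x=1 → posterior Beta(4, 10)
obs 2: x=0 → posterior Beta(4, 11)
obs 3: x=1 → posterior Beta(5, 11)
obs 4: x=0 → posterior Beta(5, 12)
obs 5: x=1 → posterior Beta(6, 12)
obs 6: x=1 → posterior Beta(7, 12)
obs 7: x=0 → posterior Beta(7, 13)
obs 8: x=0 → posterior Beta(7, 14)
obs 9: x=1 → posterior Beta(8, 14)
obs 10: x=0 → posterior Beta(8, 15)
obs 11: x=0 → posterior Beta(8, 16)
obs 12: x=0 → posterior Beta(8, 17)
obs 13: x=0 → posterior Beta(8, 18)
obs 14: x=1 → posterior Beta(9, 18)

8/25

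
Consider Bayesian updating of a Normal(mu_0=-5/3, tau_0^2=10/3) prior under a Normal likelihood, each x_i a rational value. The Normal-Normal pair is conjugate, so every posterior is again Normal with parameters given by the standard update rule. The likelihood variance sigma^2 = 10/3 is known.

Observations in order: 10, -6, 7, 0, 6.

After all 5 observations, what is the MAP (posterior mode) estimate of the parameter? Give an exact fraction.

23/9

obs 1: x=10 → posterior Normal(25/6, 5/3)
obs 2: x=-6 → posterior Normal(7/9, 10/9)
obs 3: x=7 → posterior Normal(7/3, 5/6)
obs 4: x=0 → posterior Normal(28/15, 2/3)
obs 5: x=6 → posterior Normal(23/9, 5/9)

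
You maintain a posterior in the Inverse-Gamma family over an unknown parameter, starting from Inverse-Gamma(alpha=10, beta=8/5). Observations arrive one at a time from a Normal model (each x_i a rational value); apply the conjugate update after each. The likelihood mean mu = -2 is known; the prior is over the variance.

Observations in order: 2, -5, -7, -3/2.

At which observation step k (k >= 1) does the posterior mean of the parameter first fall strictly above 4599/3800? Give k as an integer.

obs 1: x=2 → posterior Inverse-Gamma(21/2, 48/5)
obs 2: x=-5 → posterior Inverse-Gamma(11, 141/10)
obs 3: x=-7 → posterior Inverse-Gamma(23/2, 133/5)
obs 4: x=-3/2 → posterior Inverse-Gamma(12, 1069/40)

k = 2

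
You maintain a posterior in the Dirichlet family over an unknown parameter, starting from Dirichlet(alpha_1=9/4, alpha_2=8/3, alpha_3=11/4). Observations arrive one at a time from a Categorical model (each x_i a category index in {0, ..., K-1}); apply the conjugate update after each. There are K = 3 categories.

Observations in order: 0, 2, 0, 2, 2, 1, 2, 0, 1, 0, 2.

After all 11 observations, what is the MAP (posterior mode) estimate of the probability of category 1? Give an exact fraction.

11/47

obs 1: x=0 → posterior Dirichlet(13/4, 8/3, 11/4)
obs 2: x=2 → posterior Dirichlet(13/4, 8/3, 15/4)
obs 3: x=0 → posterior Dirichlet(17/4, 8/3, 15/4)
obs 4: x=2 → posterior Dirichlet(17/4, 8/3, 19/4)
obs 5: x=2 → posterior Dirichlet(17/4, 8/3, 23/4)
obs 6: x=1 → posterior Dirichlet(17/4, 11/3, 23/4)
obs 7: x=2 → posterior Dirichlet(17/4, 11/3, 27/4)
obs 8: x=0 → posterior Dirichlet(21/4, 11/3, 27/4)
obs 9: x=1 → posterior Dirichlet(21/4, 14/3, 27/4)
obs 10: x=0 → posterior Dirichlet(25/4, 14/3, 27/4)
obs 11: x=2 → posterior Dirichlet(25/4, 14/3, 31/4)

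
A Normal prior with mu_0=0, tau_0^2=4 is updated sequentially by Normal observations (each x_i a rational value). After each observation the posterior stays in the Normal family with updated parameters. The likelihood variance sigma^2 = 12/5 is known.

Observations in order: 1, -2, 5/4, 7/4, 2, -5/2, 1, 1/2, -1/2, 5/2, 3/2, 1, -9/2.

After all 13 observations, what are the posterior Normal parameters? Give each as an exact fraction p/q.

mu_0=15/68, tau_0^2=3/17

obs 1: x=1 → posterior Normal(5/8, 3/2)
obs 2: x=-2 → posterior Normal(-5/13, 12/13)
obs 3: x=5/4 → posterior Normal(5/72, 2/3)
obs 4: x=7/4 → posterior Normal(10/23, 12/23)
obs 5: x=2 → posterior Normal(5/7, 3/7)
obs 6: x=-5/2 → posterior Normal(5/22, 4/11)
obs 7: x=1 → posterior Normal(25/76, 6/19)
obs 8: x=1/2 → posterior Normal(15/43, 12/43)
obs 9: x=-1/2 → posterior Normal(25/96, 1/4)
obs 10: x=5/2 → posterior Normal(25/53, 12/53)
obs 11: x=3/2 → posterior Normal(65/116, 6/29)
obs 12: x=1 → posterior Normal(25/42, 4/21)
obs 13: x=-9/2 → posterior Normal(15/68, 3/17)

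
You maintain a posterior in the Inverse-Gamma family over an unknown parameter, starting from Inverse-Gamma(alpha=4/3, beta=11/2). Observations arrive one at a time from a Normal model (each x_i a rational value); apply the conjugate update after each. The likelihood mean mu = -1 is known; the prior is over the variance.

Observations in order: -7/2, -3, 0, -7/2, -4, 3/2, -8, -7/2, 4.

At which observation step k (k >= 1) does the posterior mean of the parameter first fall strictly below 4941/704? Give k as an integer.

k = 3

obs 1: x=-7/2 → posterior Inverse-Gamma(11/6, 69/8)
obs 2: x=-3 → posterior Inverse-Gamma(7/3, 85/8)
obs 3: x=0 → posterior Inverse-Gamma(17/6, 89/8)
obs 4: x=-7/2 → posterior Inverse-Gamma(10/3, 57/4)
obs 5: x=-4 → posterior Inverse-Gamma(23/6, 75/4)
obs 6: x=3/2 → posterior Inverse-Gamma(13/3, 175/8)
obs 7: x=-8 → posterior Inverse-Gamma(29/6, 371/8)
obs 8: x=-7/2 → posterior Inverse-Gamma(16/3, 99/2)
obs 9: x=4 → posterior Inverse-Gamma(35/6, 62)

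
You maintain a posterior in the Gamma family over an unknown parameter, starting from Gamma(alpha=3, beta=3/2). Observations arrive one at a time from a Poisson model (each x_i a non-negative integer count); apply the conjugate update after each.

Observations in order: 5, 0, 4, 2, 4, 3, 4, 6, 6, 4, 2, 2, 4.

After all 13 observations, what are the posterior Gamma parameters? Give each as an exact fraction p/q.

alpha=49, beta=29/2

obs 1: x=5 → posterior Gamma(8, 5/2)
obs 2: x=0 → posterior Gamma(8, 7/2)
obs 3: x=4 → posterior Gamma(12, 9/2)
obs 4: x=2 → posterior Gamma(14, 11/2)
obs 5: x=4 → posterior Gamma(18, 13/2)
obs 6: x=3 → posterior Gamma(21, 15/2)
obs 7: x=4 → posterior Gamma(25, 17/2)
obs 8: x=6 → posterior Gamma(31, 19/2)
obs 9: x=6 → posterior Gamma(37, 21/2)
obs 10: x=4 → posterior Gamma(41, 23/2)
obs 11: x=2 → posterior Gamma(43, 25/2)
obs 12: x=2 → posterior Gamma(45, 27/2)
obs 13: x=4 → posterior Gamma(49, 29/2)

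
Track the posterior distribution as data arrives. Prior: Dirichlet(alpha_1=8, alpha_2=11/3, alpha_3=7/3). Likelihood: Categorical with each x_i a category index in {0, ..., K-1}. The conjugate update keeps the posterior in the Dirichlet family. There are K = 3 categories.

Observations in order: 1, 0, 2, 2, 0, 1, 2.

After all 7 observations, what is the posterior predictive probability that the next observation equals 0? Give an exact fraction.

obs 1: x=1 → posterior Dirichlet(8, 14/3, 7/3)
obs 2: x=0 → posterior Dirichlet(9, 14/3, 7/3)
obs 3: x=2 → posterior Dirichlet(9, 14/3, 10/3)
obs 4: x=2 → posterior Dirichlet(9, 14/3, 13/3)
obs 5: x=0 → posterior Dirichlet(10, 14/3, 13/3)
obs 6: x=1 → posterior Dirichlet(10, 17/3, 13/3)
obs 7: x=2 → posterior Dirichlet(10, 17/3, 16/3)

10/21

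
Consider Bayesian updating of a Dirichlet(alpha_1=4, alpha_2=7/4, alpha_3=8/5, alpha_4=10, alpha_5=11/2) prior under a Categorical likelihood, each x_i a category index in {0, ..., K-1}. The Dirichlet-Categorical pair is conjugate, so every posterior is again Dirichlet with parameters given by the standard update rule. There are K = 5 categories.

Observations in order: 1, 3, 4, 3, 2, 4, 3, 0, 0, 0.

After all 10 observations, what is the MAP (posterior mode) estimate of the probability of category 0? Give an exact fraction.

obs 1: x=1 → posterior Dirichlet(4, 11/4, 8/5, 10, 11/2)
obs 2: x=3 → posterior Dirichlet(4, 11/4, 8/5, 11, 11/2)
obs 3: x=4 → posterior Dirichlet(4, 11/4, 8/5, 11, 13/2)
obs 4: x=3 → posterior Dirichlet(4, 11/4, 8/5, 12, 13/2)
obs 5: x=2 → posterior Dirichlet(4, 11/4, 13/5, 12, 13/2)
obs 6: x=4 → posterior Dirichlet(4, 11/4, 13/5, 12, 15/2)
obs 7: x=3 → posterior Dirichlet(4, 11/4, 13/5, 13, 15/2)
obs 8: x=0 → posterior Dirichlet(5, 11/4, 13/5, 13, 15/2)
obs 9: x=0 → posterior Dirichlet(6, 11/4, 13/5, 13, 15/2)
obs 10: x=0 → posterior Dirichlet(7, 11/4, 13/5, 13, 15/2)

120/557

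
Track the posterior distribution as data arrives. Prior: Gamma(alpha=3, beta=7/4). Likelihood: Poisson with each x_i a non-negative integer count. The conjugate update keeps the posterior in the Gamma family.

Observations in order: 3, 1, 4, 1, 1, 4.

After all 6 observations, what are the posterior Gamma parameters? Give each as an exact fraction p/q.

alpha=17, beta=31/4

obs 1: x=3 → posterior Gamma(6, 11/4)
obs 2: x=1 → posterior Gamma(7, 15/4)
obs 3: x=4 → posterior Gamma(11, 19/4)
obs 4: x=1 → posterior Gamma(12, 23/4)
obs 5: x=1 → posterior Gamma(13, 27/4)
obs 6: x=4 → posterior Gamma(17, 31/4)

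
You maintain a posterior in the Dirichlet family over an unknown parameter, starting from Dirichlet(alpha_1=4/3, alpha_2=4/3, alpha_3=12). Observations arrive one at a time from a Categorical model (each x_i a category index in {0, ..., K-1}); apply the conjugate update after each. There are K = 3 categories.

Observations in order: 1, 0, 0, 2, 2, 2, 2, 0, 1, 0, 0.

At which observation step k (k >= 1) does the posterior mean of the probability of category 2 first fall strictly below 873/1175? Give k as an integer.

obs 1: x=1 → posterior Dirichlet(4/3, 7/3, 12)
obs 2: x=0 → posterior Dirichlet(7/3, 7/3, 12)
obs 3: x=0 → posterior Dirichlet(10/3, 7/3, 12)
obs 4: x=2 → posterior Dirichlet(10/3, 7/3, 13)
obs 5: x=2 → posterior Dirichlet(10/3, 7/3, 14)
obs 6: x=2 → posterior Dirichlet(10/3, 7/3, 15)
obs 7: x=2 → posterior Dirichlet(10/3, 7/3, 16)
obs 8: x=0 → posterior Dirichlet(13/3, 7/3, 16)
obs 9: x=1 → posterior Dirichlet(13/3, 10/3, 16)
obs 10: x=0 → posterior Dirichlet(16/3, 10/3, 16)
obs 11: x=0 → posterior Dirichlet(19/3, 10/3, 16)

k = 2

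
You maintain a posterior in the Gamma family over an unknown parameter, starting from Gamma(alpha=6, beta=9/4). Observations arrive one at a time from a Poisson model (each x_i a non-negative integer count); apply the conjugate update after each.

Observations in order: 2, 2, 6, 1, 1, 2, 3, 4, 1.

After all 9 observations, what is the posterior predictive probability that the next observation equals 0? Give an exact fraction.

19496218600398322091009897030889987945556640625/211587613802425391637729361787678676290060193601

obs 1: x=2 → posterior Gamma(8, 13/4)
obs 2: x=2 → posterior Gamma(10, 17/4)
obs 3: x=6 → posterior Gamma(16, 21/4)
obs 4: x=1 → posterior Gamma(17, 25/4)
obs 5: x=1 → posterior Gamma(18, 29/4)
obs 6: x=2 → posterior Gamma(20, 33/4)
obs 7: x=3 → posterior Gamma(23, 37/4)
obs 8: x=4 → posterior Gamma(27, 41/4)
obs 9: x=1 → posterior Gamma(28, 45/4)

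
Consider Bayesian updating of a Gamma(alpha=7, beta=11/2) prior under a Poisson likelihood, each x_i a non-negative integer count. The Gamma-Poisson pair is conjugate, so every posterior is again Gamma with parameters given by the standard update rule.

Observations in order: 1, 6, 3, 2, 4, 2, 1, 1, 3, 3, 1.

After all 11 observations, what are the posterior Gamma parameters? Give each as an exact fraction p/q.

obs 1: x=1 → posterior Gamma(8, 13/2)
obs 2: x=6 → posterior Gamma(14, 15/2)
obs 3: x=3 → posterior Gamma(17, 17/2)
obs 4: x=2 → posterior Gamma(19, 19/2)
obs 5: x=4 → posterior Gamma(23, 21/2)
obs 6: x=2 → posterior Gamma(25, 23/2)
obs 7: x=1 → posterior Gamma(26, 25/2)
obs 8: x=1 → posterior Gamma(27, 27/2)
obs 9: x=3 → posterior Gamma(30, 29/2)
obs 10: x=3 → posterior Gamma(33, 31/2)
obs 11: x=1 → posterior Gamma(34, 33/2)

alpha=34, beta=33/2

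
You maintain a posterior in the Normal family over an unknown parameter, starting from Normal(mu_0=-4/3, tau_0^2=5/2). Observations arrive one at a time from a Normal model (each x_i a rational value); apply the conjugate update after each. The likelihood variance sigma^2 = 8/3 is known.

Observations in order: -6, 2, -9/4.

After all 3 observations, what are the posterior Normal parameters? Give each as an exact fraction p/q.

obs 1: x=-6 → posterior Normal(-334/93, 40/31)
obs 2: x=2 → posterior Normal(-122/69, 20/23)
obs 3: x=-9/4 → posterior Normal(-1381/732, 40/61)

mu_0=-1381/732, tau_0^2=40/61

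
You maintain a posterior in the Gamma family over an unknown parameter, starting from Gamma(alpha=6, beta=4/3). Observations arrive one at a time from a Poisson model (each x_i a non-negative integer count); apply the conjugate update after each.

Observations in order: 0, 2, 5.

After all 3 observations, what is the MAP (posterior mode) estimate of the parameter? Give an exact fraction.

obs 1: x=0 → posterior Gamma(6, 7/3)
obs 2: x=2 → posterior Gamma(8, 10/3)
obs 3: x=5 → posterior Gamma(13, 13/3)

36/13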